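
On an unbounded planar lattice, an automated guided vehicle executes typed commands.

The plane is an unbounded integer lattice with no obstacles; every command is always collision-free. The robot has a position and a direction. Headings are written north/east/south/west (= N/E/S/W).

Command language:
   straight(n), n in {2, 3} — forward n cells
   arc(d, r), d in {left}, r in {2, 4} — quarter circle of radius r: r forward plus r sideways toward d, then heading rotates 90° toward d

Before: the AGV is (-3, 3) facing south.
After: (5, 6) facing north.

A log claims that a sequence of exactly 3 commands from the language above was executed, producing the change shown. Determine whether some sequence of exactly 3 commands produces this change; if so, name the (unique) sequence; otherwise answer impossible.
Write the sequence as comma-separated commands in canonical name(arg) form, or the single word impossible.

key: order matters: swapping arc(left, 4) and straight(3) lands elsewhere
start: (-3, 3) facing south
1. arc(left, 4) → (1, -1) facing east
2. arc(left, 4) → (5, 3) facing north
3. straight(3) → (5, 6) facing north
no rival 3-sequence matches.

arc(left, 4), arc(left, 4), straight(3)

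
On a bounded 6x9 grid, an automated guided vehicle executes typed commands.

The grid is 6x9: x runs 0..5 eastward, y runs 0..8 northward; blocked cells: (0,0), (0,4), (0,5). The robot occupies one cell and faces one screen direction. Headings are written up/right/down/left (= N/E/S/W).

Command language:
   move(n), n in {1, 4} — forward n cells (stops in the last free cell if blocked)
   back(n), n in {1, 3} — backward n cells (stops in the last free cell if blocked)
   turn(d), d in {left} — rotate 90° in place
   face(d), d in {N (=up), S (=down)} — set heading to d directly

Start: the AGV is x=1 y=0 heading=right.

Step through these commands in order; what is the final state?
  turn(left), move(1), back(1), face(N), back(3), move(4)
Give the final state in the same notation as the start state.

start: x=1 y=0 heading=right
[1] after turn(left): x=1 y=0 heading=up
[2] after move(1): x=1 y=1 heading=up
[3] after back(1): x=1 y=0 heading=up
[4] after face(N): x=1 y=0 heading=up
[5] after back(3): x=1 y=0 heading=up
[6] after move(4): x=1 y=4 heading=up

x=1 y=4 heading=up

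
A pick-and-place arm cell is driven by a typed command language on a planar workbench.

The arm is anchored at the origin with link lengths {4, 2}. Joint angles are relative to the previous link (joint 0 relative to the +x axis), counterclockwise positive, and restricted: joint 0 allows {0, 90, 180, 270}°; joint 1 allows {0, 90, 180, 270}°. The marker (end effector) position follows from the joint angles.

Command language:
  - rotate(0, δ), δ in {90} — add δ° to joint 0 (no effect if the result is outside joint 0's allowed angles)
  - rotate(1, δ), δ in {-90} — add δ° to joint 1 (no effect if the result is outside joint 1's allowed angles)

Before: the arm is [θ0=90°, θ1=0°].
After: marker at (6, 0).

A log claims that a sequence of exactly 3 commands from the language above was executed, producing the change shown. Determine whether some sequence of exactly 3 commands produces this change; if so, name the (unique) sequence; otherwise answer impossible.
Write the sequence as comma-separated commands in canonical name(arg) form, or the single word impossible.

start: [θ0=90°, θ1=0°]
[1] after rotate(0, 90): [θ0=180°, θ1=0°]
[2] after rotate(0, 90): [θ0=270°, θ1=0°]
[3] after rotate(0, 90): [θ0=0°, θ1=0°]
uniquely the one of 8 3-step routes that fits.

rotate(0, 90), rotate(0, 90), rotate(0, 90)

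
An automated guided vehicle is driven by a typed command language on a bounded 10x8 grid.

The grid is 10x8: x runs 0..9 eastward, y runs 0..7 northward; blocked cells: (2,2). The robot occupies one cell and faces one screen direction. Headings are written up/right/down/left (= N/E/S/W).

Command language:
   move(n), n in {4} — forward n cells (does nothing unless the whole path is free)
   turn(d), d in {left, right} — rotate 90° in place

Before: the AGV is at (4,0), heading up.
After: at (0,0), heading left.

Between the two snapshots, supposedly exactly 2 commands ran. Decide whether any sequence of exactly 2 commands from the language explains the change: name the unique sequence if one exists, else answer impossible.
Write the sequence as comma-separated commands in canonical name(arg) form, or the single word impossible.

key: running move(4) before turn(left) would end elsewhere — order is forced
initial: at (4,0), heading up
t=1 turn(left) ⇒ at (4,0), heading left
t=2 move(4) ⇒ at (0,0), heading left
all 9 alternatives checked — unique.

turn(left), move(4)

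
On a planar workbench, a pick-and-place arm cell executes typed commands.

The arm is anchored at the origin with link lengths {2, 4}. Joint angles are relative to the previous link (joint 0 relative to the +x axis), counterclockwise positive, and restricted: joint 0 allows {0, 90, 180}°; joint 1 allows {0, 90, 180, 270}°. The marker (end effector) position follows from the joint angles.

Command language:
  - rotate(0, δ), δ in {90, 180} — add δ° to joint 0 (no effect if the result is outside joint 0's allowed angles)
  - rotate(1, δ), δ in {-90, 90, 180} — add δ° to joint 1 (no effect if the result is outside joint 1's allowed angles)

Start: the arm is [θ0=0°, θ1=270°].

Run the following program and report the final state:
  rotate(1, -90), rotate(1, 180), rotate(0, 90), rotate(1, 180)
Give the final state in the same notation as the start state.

start: [θ0=0°, θ1=270°]
1. rotate(1, -90) → [θ0=0°, θ1=180°]
2. rotate(1, 180) → [θ0=0°, θ1=0°]
3. rotate(0, 90) → [θ0=90°, θ1=0°]
4. rotate(1, 180) → [θ0=90°, θ1=180°]

[θ0=90°, θ1=180°]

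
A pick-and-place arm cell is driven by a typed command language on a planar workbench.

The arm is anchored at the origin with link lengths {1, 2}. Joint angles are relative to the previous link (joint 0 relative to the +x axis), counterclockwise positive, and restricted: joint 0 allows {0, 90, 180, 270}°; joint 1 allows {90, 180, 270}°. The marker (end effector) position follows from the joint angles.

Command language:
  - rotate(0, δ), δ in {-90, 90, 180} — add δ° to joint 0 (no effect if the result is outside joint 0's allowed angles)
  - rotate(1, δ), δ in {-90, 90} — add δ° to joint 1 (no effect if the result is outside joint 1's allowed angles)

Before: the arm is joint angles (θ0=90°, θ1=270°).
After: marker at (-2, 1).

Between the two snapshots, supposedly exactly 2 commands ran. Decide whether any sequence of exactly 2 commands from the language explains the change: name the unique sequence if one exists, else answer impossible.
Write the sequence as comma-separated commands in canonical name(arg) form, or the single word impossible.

start: joint angles (θ0=90°, θ1=270°)
1. rotate(1, -90) → joint angles (θ0=90°, θ1=180°)
2. rotate(1, -90) → joint angles (θ0=90°, θ1=90°)
all 25 alternatives checked — unique.

rotate(1, -90), rotate(1, -90)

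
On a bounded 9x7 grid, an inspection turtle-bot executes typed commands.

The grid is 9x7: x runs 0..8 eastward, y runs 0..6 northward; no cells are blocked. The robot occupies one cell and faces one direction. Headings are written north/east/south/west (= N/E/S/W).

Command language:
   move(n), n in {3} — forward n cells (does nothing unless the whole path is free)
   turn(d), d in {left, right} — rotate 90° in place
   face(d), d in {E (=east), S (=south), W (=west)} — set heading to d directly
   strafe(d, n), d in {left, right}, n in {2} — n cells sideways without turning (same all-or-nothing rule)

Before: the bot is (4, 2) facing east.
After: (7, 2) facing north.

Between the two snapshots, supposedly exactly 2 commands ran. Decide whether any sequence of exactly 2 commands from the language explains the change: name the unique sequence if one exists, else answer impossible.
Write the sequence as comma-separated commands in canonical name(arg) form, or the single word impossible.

key: position moved to (7,2) AND the heading swung to N — translation plus rotation needed
from: (4, 2) facing east
[1] after move(3): (7, 2) facing east
[2] after turn(left): (7, 2) facing north
all 64 alternatives checked — unique.

move(3), turn(left)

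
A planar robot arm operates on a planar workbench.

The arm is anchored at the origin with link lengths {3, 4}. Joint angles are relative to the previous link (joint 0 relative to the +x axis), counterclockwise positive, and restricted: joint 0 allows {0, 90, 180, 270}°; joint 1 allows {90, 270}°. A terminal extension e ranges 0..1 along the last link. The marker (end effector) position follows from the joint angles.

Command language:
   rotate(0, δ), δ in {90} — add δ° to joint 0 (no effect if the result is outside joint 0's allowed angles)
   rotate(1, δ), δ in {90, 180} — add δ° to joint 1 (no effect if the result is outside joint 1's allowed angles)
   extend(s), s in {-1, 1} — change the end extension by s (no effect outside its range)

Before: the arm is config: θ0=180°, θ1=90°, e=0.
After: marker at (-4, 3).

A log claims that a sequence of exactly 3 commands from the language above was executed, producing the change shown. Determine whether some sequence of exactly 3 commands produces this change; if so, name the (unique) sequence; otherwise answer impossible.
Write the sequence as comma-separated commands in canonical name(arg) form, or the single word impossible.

t0: config: θ0=180°, θ1=90°, e=0
[1] after rotate(0, 90): config: θ0=270°, θ1=90°, e=0
[2] after rotate(0, 90): config: θ0=0°, θ1=90°, e=0
[3] after rotate(0, 90): config: θ0=90°, θ1=90°, e=0
no rival 3-sequence matches.

rotate(0, 90), rotate(0, 90), rotate(0, 90)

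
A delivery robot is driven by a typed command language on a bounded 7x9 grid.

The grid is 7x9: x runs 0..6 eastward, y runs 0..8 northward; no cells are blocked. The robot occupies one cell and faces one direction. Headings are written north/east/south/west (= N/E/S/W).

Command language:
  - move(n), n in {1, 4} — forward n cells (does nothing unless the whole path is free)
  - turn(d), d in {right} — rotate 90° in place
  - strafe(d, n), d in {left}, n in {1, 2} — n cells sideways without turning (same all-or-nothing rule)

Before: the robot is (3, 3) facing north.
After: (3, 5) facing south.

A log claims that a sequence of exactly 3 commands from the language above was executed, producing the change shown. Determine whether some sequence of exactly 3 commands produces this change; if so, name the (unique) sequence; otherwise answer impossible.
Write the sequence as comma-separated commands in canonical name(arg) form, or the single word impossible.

turn(right), strafe(left, 2), turn(right)

key: cell and facing (now S) both changed — the 3 commands mix motion and turning
t0: (3, 3) facing north
step 1 (turn(right)): (3, 3) facing east
step 2 (strafe(left, 2)): (3, 5) facing east
step 3 (turn(right)): (3, 5) facing south
all 125 alternatives checked — unique.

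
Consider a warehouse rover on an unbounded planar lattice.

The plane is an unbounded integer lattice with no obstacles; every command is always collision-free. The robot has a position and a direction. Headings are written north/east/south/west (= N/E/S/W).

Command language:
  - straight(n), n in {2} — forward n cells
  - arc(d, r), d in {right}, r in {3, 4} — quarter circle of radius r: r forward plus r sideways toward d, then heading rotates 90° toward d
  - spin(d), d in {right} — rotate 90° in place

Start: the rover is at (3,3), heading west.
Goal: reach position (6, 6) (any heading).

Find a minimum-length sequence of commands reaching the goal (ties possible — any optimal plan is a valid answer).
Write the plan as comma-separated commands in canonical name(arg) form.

spin(right), arc(right, 3)

from: at (3,3), heading west
t=1 spin(right) ⇒ at (3,3), heading north
t=2 arc(right, 3) ⇒ at (6,6), heading east
no 1-step plan works, so 2 is optimal.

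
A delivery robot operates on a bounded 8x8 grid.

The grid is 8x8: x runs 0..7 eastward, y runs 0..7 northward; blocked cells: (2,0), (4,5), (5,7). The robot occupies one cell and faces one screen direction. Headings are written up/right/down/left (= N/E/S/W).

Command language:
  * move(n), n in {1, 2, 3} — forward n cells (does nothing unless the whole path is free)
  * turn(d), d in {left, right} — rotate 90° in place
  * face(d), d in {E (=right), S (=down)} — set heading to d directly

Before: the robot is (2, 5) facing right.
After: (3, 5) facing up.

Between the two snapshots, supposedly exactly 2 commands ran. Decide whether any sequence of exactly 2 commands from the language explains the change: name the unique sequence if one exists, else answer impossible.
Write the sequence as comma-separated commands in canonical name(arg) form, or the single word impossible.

key: position moved to (3,5) AND the heading swung to N — translation plus rotation needed
t0: (2, 5) facing right
t=1 move(1) ⇒ (3, 5) facing right
t=2 turn(left) ⇒ (3, 5) facing up
uniquely the one of 49 2-step routes that fits.

move(1), turn(left)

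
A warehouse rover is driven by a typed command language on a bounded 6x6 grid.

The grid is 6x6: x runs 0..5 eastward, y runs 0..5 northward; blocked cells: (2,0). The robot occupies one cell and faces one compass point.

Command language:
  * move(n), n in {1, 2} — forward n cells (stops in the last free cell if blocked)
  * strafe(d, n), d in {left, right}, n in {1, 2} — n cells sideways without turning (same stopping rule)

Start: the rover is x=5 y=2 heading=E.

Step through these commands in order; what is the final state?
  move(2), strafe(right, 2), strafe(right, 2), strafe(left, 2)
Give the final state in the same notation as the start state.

start: x=5 y=2 heading=E
[1] after move(2): x=5 y=2 heading=E
[2] after strafe(right, 2): x=5 y=0 heading=E
[3] after strafe(right, 2): x=5 y=0 heading=E
[4] after strafe(left, 2): x=5 y=2 heading=E

x=5 y=2 heading=E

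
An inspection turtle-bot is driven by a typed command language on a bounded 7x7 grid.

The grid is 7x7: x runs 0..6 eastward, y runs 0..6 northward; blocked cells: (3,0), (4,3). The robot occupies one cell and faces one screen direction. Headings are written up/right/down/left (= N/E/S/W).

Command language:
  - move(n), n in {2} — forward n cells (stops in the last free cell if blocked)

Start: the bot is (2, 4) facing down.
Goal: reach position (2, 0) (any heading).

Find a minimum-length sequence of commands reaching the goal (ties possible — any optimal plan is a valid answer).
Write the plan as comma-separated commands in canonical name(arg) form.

t0: (2, 4) facing down
step 1 (move(2)): (2, 2) facing down
step 2 (move(2)): (2, 0) facing down
nothing shorter than 2 reaches the goal.

move(2), move(2)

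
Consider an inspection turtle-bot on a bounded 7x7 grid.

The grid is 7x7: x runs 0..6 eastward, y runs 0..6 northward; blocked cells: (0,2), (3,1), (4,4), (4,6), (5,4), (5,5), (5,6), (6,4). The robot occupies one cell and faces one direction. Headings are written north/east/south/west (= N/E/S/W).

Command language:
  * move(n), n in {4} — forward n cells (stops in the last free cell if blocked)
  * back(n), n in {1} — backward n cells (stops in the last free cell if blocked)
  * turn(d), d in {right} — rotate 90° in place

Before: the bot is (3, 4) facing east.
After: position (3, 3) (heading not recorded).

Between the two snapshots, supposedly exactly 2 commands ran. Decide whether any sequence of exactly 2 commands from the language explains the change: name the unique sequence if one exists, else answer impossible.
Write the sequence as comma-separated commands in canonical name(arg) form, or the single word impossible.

impossible

every 2-command combo misses the target.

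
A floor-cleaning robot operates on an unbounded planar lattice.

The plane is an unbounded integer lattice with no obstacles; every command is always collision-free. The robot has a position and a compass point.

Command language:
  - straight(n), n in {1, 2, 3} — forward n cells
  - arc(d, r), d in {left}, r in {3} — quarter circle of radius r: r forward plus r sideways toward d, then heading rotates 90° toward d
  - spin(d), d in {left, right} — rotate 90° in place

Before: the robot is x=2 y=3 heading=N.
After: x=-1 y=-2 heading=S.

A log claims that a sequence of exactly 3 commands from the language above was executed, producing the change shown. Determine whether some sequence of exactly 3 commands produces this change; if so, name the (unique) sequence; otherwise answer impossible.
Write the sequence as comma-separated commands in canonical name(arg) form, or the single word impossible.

spin(left), arc(left, 3), straight(2)

key: cell and facing (now S) both changed — the 3 commands mix motion and turning
t0: x=2 y=3 heading=N
[1] after spin(left): x=2 y=3 heading=W
[2] after arc(left, 3): x=-1 y=0 heading=S
[3] after straight(2): x=-1 y=-2 heading=S
no other 3-command option fits: unique.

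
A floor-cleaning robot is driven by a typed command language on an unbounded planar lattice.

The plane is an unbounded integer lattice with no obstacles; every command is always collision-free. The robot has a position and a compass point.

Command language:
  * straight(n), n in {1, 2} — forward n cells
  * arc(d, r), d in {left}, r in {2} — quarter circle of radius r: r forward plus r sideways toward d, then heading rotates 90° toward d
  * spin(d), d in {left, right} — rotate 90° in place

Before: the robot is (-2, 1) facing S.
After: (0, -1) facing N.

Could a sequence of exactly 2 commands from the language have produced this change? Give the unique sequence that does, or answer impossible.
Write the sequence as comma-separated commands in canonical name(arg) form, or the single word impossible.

key: running spin(left) before arc(left, 2) would end elsewhere — order is forced
initial: (-2, 1) facing S
step 1 (arc(left, 2)): (0, -1) facing E
step 2 (spin(left)): (0, -1) facing N
no other 2-command option fits: unique.

arc(left, 2), spin(left)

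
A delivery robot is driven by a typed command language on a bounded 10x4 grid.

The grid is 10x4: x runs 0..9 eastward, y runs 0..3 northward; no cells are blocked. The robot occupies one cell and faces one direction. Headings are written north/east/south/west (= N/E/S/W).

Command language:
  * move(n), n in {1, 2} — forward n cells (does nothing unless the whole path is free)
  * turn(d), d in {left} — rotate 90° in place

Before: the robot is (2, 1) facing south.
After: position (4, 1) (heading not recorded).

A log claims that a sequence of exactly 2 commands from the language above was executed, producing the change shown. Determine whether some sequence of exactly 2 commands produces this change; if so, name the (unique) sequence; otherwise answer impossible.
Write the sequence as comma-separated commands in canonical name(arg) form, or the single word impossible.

key: order matters: swapping turn(left) and move(2) lands elsewhere
start: (2, 1) facing south
1. turn(left) → (2, 1) facing east
2. move(2) → (4, 1) facing east
no rival 2-sequence matches.

turn(left), move(2)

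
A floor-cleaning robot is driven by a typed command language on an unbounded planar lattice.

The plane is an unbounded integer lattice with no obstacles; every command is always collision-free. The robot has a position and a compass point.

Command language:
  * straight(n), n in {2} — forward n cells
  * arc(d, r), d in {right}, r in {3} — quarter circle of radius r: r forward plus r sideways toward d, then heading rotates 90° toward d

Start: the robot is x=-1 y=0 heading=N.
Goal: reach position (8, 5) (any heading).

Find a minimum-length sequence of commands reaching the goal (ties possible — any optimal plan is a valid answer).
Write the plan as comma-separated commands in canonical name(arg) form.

from: x=-1 y=0 heading=N
step 1 (straight(2)): x=-1 y=2 heading=N
step 2 (arc(right, 3)): x=2 y=5 heading=E
step 3 (straight(2)): x=4 y=5 heading=E
step 4 (straight(2)): x=6 y=5 heading=E
step 5 (straight(2)): x=8 y=5 heading=E
no 4-step plan works, so 5 is optimal.

straight(2), arc(right, 3), straight(2), straight(2), straight(2)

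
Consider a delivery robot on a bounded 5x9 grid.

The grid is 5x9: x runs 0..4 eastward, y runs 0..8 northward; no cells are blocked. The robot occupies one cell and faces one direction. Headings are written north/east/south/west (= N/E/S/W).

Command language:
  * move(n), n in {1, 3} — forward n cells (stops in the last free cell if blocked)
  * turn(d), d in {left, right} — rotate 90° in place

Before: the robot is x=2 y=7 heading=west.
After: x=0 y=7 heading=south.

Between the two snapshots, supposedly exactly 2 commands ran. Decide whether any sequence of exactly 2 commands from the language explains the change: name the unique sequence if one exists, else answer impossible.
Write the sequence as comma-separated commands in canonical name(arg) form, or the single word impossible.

move(3), turn(left)

key: running turn(left) before move(3) would end elsewhere — order is forced
initial: x=2 y=7 heading=west
t=1 move(3) ⇒ x=0 y=7 heading=west
t=2 turn(left) ⇒ x=0 y=7 heading=south
all 16 alternatives checked — unique.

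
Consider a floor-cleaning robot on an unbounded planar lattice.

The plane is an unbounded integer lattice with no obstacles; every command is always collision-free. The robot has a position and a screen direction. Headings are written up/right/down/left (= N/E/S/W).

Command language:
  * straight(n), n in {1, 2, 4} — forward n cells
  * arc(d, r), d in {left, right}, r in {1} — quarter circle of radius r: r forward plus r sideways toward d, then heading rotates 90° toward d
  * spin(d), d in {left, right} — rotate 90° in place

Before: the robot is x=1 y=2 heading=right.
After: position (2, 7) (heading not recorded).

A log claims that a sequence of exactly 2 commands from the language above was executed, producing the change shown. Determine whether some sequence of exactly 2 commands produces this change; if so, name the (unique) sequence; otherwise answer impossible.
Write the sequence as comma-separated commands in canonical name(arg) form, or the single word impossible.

arc(left, 1), straight(4)

key: running straight(4) before arc(left, 1) would end elsewhere — order is forced
start: x=1 y=2 heading=right
step 1 (arc(left, 1)): x=2 y=3 heading=up
step 2 (straight(4)): x=2 y=7 heading=up
no rival 2-sequence matches.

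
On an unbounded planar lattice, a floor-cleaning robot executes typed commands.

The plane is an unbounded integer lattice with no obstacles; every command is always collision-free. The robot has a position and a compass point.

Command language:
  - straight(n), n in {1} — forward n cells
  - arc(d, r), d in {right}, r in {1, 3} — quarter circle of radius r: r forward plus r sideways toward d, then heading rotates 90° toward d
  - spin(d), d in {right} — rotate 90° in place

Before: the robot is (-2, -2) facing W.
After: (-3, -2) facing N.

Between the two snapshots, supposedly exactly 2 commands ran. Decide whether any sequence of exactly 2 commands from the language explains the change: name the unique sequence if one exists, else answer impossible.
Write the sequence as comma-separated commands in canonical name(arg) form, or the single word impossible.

key: running spin(right) before straight(1) would end elsewhere — order is forced
initial: (-2, -2) facing W
[1] after straight(1): (-3, -2) facing W
[2] after spin(right): (-3, -2) facing N
uniquely the one of 16 2-step routes that fits.

straight(1), spin(right)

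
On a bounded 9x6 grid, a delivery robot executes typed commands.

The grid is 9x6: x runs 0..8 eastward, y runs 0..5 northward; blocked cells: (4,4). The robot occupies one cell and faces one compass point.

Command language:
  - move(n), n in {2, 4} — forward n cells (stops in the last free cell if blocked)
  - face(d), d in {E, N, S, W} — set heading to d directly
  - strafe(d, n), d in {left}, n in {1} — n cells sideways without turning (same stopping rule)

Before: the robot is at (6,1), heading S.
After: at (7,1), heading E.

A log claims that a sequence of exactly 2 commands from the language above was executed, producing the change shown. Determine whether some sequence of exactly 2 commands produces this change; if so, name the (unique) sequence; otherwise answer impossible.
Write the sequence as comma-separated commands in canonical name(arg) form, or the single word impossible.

key: cell and facing (now E) both changed — the 2 commands mix motion and turning
begin: at (6,1), heading S
t=1 strafe(left, 1) ⇒ at (7,1), heading S
t=2 face(E) ⇒ at (7,1), heading E
uniquely the one of 49 2-step routes that fits.

strafe(left, 1), face(E)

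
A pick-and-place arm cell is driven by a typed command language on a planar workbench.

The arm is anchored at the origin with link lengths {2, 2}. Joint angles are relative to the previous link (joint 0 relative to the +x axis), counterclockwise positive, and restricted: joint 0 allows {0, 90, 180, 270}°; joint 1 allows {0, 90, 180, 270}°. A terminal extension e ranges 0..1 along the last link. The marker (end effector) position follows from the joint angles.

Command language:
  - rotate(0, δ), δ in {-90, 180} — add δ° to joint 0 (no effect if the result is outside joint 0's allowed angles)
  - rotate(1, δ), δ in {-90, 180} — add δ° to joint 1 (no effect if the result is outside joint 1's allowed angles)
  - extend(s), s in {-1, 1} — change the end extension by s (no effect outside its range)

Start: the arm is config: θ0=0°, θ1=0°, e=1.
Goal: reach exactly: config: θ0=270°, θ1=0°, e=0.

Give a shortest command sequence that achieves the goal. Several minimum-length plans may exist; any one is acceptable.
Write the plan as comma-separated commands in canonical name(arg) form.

initial: config: θ0=0°, θ1=0°, e=1
t=1 rotate(0, -90) ⇒ config: θ0=270°, θ1=0°, e=1
t=2 extend(-1) ⇒ config: θ0=270°, θ1=0°, e=0
no 1-step plan works, so 2 is optimal.

rotate(0, -90), extend(-1)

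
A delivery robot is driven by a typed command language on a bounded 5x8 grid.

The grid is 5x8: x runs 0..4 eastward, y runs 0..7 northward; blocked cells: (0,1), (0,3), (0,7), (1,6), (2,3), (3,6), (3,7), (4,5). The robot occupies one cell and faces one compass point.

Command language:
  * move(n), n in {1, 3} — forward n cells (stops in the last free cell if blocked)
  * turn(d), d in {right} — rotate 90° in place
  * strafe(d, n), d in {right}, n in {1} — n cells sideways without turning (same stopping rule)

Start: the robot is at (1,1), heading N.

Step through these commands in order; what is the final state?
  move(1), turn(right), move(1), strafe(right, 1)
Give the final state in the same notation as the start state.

at (2,1), heading E

t0: at (1,1), heading N
t=1 move(1) ⇒ at (1,2), heading N
t=2 turn(right) ⇒ at (1,2), heading E
t=3 move(1) ⇒ at (2,2), heading E
t=4 strafe(right, 1) ⇒ at (2,1), heading E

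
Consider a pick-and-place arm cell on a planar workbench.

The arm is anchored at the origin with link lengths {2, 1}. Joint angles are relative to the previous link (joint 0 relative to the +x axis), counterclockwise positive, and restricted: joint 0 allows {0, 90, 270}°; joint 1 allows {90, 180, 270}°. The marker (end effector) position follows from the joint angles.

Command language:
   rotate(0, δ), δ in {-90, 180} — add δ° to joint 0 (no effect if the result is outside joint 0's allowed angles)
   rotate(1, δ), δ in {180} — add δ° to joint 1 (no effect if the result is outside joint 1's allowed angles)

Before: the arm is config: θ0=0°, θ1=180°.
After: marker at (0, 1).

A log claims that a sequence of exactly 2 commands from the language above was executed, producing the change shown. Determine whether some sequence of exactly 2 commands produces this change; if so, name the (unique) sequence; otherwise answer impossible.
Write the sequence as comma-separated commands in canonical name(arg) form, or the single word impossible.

rotate(0, -90), rotate(0, 180)

key: order matters: swapping rotate(0, -90) and rotate(0, 180) lands elsewhere
t0: config: θ0=0°, θ1=180°
t=1 rotate(0, -90) ⇒ config: θ0=270°, θ1=180°
t=2 rotate(0, 180) ⇒ config: θ0=90°, θ1=180°
uniquely the one of 9 2-step routes that fits.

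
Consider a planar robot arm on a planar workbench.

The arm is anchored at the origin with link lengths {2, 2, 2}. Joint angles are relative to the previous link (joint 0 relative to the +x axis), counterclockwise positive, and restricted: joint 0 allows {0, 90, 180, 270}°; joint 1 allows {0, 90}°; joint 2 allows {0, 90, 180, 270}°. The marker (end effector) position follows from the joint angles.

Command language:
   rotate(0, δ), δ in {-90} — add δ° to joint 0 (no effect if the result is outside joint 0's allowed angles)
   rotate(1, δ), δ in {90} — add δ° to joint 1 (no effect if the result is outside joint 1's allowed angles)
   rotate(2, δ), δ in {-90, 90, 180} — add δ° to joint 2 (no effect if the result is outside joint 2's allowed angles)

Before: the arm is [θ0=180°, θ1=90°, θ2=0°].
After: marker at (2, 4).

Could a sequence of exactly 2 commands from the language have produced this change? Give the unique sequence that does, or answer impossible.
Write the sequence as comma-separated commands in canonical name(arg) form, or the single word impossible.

begin: [θ0=180°, θ1=90°, θ2=0°]
step 1 (rotate(0, -90)): [θ0=90°, θ1=90°, θ2=0°]
step 2 (rotate(0, -90)): [θ0=0°, θ1=90°, θ2=0°]
no other 2-command option fits: unique.

rotate(0, -90), rotate(0, -90)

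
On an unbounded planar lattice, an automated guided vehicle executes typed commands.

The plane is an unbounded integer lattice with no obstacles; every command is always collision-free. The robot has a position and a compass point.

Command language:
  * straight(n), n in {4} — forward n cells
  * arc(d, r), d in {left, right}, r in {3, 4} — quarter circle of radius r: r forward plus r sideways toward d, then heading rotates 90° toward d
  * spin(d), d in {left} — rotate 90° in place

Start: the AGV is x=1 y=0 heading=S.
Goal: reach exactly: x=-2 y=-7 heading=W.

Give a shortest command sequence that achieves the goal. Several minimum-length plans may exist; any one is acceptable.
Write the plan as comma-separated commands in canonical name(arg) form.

straight(4), arc(right, 3)

t0: x=1 y=0 heading=S
[1] after straight(4): x=1 y=-4 heading=S
[2] after arc(right, 3): x=-2 y=-7 heading=W
nothing shorter than 2 reaches the goal.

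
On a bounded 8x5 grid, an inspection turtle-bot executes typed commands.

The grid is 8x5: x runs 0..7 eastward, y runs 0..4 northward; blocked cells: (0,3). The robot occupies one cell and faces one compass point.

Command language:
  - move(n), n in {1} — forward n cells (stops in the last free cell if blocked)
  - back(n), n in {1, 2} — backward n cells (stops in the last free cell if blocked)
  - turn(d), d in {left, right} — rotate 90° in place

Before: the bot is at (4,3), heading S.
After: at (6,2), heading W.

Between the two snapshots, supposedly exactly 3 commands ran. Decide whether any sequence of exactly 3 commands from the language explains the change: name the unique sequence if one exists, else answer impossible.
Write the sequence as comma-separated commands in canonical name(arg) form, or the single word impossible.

move(1), turn(right), back(2)

key: running back(2) before move(1) would end elsewhere — order is forced
from: at (4,3), heading S
t=1 move(1) ⇒ at (4,2), heading S
t=2 turn(right) ⇒ at (4,2), heading W
t=3 back(2) ⇒ at (6,2), heading W
all 125 alternatives checked — unique.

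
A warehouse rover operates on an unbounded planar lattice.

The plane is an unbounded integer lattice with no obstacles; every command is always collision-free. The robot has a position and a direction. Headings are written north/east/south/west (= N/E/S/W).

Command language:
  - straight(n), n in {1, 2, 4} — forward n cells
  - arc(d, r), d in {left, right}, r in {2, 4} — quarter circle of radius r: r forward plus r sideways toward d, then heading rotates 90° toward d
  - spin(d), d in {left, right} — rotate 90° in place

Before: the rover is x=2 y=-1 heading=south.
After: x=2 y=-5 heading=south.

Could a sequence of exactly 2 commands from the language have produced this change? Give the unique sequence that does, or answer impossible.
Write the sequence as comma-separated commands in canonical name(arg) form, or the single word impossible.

key: heading stays S — no command in the sequence turns
initial: x=2 y=-1 heading=south
t=1 straight(2) ⇒ x=2 y=-3 heading=south
t=2 straight(2) ⇒ x=2 y=-5 heading=south
no other 2-command option fits: unique.

straight(2), straight(2)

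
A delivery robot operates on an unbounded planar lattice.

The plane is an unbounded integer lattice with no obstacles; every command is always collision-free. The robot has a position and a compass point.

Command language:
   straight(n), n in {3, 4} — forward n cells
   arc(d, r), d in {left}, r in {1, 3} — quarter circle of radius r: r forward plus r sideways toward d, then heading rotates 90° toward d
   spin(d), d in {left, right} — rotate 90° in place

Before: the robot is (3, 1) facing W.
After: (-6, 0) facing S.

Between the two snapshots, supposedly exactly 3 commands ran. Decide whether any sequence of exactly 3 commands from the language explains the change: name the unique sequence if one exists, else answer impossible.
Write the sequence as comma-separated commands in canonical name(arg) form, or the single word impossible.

key: order matters: swapping straight(4) and arc(left, 1) lands elsewhere
from: (3, 1) facing W
[1] after straight(4): (-1, 1) facing W
[2] after straight(4): (-5, 1) facing W
[3] after arc(left, 1): (-6, 0) facing S
no other 3-command option fits: unique.

straight(4), straight(4), arc(left, 1)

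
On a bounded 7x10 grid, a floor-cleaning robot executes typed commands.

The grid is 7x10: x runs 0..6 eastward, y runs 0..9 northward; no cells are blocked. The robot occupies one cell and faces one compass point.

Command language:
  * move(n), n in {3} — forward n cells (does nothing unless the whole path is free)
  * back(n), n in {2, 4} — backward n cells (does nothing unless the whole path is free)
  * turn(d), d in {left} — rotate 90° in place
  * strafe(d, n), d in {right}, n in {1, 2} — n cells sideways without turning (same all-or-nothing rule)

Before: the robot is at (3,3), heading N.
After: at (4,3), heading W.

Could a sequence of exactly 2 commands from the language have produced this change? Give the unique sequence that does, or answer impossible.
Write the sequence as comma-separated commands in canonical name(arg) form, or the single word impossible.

strafe(right, 1), turn(left)

key: cell and facing (now W) both changed — the 2 commands mix motion and turning
start: at (3,3), heading N
step 1 (strafe(right, 1)): at (4,3), heading N
step 2 (turn(left)): at (4,3), heading W
no rival 2-sequence matches.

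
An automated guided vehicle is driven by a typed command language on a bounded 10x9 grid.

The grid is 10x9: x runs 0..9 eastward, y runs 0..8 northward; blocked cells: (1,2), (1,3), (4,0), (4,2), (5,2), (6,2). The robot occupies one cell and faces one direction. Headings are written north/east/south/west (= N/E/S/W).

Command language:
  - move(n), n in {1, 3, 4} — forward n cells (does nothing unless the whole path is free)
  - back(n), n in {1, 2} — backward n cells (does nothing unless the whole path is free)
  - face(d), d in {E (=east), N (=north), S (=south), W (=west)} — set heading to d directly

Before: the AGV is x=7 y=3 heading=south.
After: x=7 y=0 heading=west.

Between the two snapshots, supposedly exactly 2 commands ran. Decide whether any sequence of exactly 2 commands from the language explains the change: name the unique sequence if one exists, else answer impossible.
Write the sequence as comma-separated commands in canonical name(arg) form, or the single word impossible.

key: cell and facing (now W) both changed — the 2 commands mix motion and turning
initial: x=7 y=3 heading=south
t=1 move(3) ⇒ x=7 y=0 heading=south
t=2 face(W) ⇒ x=7 y=0 heading=west
no other 2-command option fits: unique.

move(3), face(W)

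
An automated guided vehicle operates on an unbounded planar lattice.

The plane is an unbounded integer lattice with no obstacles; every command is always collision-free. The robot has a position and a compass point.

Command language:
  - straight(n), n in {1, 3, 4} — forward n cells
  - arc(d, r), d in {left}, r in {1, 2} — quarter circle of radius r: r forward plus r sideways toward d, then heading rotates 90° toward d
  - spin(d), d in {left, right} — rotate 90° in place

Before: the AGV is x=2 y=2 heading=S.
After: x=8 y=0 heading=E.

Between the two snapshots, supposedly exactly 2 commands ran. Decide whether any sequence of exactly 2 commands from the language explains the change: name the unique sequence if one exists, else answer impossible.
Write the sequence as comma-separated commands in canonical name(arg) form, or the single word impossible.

key: running straight(4) before arc(left, 2) would end elsewhere — order is forced
t0: x=2 y=2 heading=S
t=1 arc(left, 2) ⇒ x=4 y=0 heading=E
t=2 straight(4) ⇒ x=8 y=0 heading=E
no other 2-command option fits: unique.

arc(left, 2), straight(4)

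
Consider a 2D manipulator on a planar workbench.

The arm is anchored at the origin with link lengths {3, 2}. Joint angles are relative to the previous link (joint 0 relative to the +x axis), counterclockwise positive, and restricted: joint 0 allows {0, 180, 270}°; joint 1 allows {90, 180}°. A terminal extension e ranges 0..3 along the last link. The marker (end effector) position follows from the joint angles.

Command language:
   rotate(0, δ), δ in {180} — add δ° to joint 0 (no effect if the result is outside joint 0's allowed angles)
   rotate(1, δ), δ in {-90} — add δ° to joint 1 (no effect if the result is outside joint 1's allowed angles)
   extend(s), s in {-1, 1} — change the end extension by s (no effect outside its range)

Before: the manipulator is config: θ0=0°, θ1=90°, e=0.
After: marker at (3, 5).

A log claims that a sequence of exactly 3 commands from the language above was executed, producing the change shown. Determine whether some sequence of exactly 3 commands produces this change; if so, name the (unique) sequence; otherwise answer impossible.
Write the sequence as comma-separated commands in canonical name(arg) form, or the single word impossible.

t0: config: θ0=0°, θ1=90°, e=0
[1] after extend(1): config: θ0=0°, θ1=90°, e=1
[2] after extend(1): config: θ0=0°, θ1=90°, e=2
[3] after extend(1): config: θ0=0°, θ1=90°, e=3
no other 3-command option fits: unique.

extend(1), extend(1), extend(1)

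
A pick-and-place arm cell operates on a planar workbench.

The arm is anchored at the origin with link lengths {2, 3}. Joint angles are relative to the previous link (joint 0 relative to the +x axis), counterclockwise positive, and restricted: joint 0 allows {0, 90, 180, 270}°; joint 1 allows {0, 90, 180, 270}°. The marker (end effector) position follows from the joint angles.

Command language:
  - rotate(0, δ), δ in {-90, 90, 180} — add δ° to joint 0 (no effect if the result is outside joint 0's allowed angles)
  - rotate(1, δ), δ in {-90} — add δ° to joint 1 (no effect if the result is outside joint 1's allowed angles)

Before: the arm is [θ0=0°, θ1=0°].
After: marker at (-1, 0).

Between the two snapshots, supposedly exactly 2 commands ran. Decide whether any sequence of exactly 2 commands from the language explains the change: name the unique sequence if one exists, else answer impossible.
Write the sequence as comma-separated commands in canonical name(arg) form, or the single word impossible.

rotate(1, -90), rotate(1, -90)

begin: [θ0=0°, θ1=0°]
t=1 rotate(1, -90) ⇒ [θ0=0°, θ1=270°]
t=2 rotate(1, -90) ⇒ [θ0=0°, θ1=180°]
no other 2-command option fits: unique.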